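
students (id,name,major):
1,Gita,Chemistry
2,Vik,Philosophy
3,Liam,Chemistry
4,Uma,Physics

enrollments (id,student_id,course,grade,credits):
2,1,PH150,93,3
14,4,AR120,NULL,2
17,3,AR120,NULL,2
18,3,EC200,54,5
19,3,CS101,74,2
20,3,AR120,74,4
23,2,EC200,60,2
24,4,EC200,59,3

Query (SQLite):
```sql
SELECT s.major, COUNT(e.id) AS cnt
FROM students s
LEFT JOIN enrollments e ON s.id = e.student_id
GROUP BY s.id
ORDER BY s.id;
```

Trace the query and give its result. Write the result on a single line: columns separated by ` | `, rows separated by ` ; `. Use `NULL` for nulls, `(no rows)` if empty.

LEFT JOIN keeps every students row; unmatched ones get NULL for enrollments columns.
Group by students.id and compute COUNT(e.id). COUNT(col) of an all-NULL group is 0.
  1: ids {2} → COUNT(e.id)=1
  2: ids {23} → COUNT(e.id)=1
  3: ids {17, 18, 19, 20} → COUNT(e.id)=4
  4: ids {14, 24} → COUNT(e.id)=2

Chemistry | 1 ; Philosophy | 1 ; Chemistry | 4 ; Physics | 2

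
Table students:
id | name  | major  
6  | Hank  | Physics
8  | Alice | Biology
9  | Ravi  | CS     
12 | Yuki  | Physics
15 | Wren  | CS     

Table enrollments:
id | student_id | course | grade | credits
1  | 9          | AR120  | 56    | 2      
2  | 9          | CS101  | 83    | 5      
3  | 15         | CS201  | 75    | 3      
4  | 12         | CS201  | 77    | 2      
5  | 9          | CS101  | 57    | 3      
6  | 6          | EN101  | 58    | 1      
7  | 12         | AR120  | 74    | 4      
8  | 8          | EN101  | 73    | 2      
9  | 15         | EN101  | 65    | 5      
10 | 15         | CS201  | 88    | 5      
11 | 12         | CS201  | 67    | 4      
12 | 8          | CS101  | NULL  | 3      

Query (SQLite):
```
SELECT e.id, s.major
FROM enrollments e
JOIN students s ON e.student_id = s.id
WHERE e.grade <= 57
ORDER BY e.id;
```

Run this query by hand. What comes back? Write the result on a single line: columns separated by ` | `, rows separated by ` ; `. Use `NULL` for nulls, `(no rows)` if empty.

1 | CS ; 5 | CS

Each enrollments row matches the students row where student_id = students.id.
Then keep rows with e.grade <= 57.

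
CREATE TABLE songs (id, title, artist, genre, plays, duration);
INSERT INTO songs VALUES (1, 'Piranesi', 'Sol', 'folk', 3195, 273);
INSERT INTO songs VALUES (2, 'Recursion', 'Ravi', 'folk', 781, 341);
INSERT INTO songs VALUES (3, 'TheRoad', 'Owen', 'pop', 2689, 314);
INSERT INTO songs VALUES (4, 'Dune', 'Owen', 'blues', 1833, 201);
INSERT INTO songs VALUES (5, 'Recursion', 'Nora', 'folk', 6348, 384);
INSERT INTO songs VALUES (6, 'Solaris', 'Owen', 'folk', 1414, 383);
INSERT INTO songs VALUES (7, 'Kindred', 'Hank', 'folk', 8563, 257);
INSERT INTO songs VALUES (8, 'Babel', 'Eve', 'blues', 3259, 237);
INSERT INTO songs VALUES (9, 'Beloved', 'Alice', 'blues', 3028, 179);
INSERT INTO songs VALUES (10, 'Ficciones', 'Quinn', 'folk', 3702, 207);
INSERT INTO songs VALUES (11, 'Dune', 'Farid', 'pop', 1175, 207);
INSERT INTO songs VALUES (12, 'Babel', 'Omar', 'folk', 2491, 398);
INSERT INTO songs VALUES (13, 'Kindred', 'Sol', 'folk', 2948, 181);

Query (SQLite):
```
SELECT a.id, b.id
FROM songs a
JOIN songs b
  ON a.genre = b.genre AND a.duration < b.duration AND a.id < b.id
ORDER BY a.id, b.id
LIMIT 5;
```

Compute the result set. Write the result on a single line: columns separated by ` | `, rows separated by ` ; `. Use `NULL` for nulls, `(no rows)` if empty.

Pairs (a,b) with same genre, a.duration < b.duration, a.id < b.id.
genre groups: blues:{4,8,9} folk:{1,2,5,6,7,10,12,13} pop:{3,11}
Ordered by (a.id, b.id); first 5.

1 | 2 ; 1 | 5 ; 1 | 6 ; 1 | 12 ; 2 | 5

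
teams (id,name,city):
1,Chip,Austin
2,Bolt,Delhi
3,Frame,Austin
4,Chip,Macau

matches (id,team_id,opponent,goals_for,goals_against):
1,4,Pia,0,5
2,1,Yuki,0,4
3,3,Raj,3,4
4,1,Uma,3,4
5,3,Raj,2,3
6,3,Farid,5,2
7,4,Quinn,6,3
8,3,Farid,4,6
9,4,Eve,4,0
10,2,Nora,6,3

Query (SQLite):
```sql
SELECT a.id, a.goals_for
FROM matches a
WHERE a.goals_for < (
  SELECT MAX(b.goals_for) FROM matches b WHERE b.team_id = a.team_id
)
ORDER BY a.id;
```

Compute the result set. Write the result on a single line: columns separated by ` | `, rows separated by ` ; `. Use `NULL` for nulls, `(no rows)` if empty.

1 | 0 ; 2 | 0 ; 3 | 3 ; 5 | 2 ; 8 | 4 ; 9 | 4

For each matches row a, compute MAX(goals_for) over rows sharing a.team_id.
Keep row a if a.goals_for < that per-group MAX.
  team_id=1: MAX(goals_for) = 3
  team_id=2: MAX(goals_for) = 6
  team_id=3: MAX(goals_for) = 5
  team_id=4: MAX(goals_for) = 6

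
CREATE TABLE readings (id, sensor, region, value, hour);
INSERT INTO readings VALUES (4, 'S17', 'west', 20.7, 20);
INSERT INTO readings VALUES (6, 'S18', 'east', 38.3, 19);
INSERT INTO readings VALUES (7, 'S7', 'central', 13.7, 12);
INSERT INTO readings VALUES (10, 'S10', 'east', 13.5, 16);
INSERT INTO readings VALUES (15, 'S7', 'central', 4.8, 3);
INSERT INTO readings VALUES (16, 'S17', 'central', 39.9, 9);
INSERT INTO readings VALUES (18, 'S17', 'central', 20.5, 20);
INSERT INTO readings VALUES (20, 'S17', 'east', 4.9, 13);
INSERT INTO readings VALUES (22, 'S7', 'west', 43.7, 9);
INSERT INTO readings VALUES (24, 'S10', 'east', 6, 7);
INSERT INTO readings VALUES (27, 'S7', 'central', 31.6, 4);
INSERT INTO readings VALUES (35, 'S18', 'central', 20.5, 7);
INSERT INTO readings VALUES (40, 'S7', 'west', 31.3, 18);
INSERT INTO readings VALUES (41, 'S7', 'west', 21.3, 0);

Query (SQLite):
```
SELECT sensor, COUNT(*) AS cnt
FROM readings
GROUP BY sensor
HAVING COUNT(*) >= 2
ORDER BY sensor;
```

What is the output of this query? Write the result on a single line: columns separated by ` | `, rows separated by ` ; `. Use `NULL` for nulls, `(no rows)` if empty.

Partition readings by sensor; compute COUNT(*) within each group.
HAVING: keep groups with count ≥ 2.
  S10: ids {10, 24} → COUNT(*)=2
  S17: ids {4, 16, 18, 20} → COUNT(*)=4
  S18: ids {6, 35} → COUNT(*)=2
  S7: ids {7, 15, 22, 27, 40, 41} → COUNT(*)=6

S10 | 2 ; S17 | 4 ; S18 | 2 ; S7 | 6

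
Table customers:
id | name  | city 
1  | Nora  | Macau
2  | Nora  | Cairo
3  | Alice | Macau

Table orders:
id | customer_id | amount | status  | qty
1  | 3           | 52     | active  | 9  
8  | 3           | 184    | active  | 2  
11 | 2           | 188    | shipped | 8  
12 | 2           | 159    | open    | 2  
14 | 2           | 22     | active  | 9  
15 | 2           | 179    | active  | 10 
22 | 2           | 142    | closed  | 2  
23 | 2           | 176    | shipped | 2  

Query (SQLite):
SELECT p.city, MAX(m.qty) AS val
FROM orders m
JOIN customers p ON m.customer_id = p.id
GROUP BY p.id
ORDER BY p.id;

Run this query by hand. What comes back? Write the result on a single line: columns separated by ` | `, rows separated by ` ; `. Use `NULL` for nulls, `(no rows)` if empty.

Join each orders row to its customers via customer_id.
Group joined rows by customers.id; compute MAX(m.qty) per group.
  2: ids {11, 12, 14, 15, 22, 23} → MAX(m.qty)=10
  3: ids {1, 8} → MAX(m.qty)=9

Cairo | 10 ; Macau | 9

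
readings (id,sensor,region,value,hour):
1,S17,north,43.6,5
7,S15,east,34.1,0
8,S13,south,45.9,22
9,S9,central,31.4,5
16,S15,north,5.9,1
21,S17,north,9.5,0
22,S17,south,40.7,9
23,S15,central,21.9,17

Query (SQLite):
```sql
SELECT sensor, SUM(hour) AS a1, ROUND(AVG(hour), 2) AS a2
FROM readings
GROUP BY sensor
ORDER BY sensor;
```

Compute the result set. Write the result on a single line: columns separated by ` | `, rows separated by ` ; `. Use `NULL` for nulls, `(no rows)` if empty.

S13 | 22 | 22 ; S15 | 18 | 6 ; S17 | 14 | 4.67 ; S9 | 5 | 5

Group readings by sensor.
Per group compute: SUM(hour), ROUND(AVG(hour), 2).
  S13: ids {8} → SUM(hour)=22, ROUND(AVG(hour), 2)=22
  S15: ids {7, 16, 23} → SUM(hour)=18, ROUND(AVG(hour), 2)=6
  S17: ids {1, 21, 22} → SUM(hour)=14, ROUND(AVG(hour), 2)=4.67
  S9: ids {9} → SUM(hour)=5, ROUND(AVG(hour), 2)=5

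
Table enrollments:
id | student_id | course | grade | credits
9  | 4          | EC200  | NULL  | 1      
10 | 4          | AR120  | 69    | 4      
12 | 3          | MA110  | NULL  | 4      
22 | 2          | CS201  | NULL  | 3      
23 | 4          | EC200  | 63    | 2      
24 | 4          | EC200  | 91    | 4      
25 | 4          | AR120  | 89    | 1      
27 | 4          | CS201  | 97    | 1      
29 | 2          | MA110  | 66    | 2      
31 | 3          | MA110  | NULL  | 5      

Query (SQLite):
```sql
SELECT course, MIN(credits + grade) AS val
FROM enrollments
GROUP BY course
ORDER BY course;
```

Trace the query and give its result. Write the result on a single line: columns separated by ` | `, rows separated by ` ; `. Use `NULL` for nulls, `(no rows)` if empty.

AR120 | 73 ; CS201 | 98 ; EC200 | 65 ; MA110 | 68

For each row compute credits + grade.
Group by course; take MIN of the expression per group.
  AR120: ids {10, 25} → MIN(credits + grade)=73
  CS201: ids {22, 27} → MIN(credits + grade)=98
  EC200: ids {9, 23, 24} → MIN(credits + grade)=65
  MA110: ids {12, 29, 31} → MIN(credits + grade)=68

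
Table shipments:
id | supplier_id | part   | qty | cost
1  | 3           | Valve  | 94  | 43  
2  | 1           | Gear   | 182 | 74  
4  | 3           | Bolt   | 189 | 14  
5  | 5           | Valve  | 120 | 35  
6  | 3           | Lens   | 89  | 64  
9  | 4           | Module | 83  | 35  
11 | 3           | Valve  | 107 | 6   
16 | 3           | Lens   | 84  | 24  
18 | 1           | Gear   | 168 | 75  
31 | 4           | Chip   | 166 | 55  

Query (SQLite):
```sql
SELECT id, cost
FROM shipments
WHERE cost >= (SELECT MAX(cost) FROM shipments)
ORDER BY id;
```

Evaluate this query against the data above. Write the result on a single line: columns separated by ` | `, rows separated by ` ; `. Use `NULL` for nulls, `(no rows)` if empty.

18 | 75

Scalar subquery: MAX(cost) over all shipments rows = 75.
Keep rows where cost >= that value.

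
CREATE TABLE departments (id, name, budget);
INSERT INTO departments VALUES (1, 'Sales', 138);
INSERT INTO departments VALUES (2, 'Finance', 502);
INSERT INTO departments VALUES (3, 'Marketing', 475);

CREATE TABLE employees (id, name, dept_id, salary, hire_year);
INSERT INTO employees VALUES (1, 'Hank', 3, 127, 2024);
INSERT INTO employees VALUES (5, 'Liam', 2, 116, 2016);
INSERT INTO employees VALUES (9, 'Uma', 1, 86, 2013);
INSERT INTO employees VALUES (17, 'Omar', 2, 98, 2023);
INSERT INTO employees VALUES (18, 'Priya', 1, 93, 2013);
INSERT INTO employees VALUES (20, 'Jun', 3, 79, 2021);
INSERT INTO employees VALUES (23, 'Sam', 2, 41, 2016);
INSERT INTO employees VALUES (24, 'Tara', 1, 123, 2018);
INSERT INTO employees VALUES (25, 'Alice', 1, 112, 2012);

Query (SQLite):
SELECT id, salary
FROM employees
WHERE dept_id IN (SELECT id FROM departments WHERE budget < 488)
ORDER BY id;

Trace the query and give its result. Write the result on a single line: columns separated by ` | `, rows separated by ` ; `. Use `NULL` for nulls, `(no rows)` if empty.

1 | 127 ; 9 | 86 ; 18 | 93 ; 20 | 79 ; 24 | 123 ; 25 | 112

Inner query: departments.id where budget < 488.
Outer: keep employees rows whose dept_id is in that set.
Inner query → {1, 3}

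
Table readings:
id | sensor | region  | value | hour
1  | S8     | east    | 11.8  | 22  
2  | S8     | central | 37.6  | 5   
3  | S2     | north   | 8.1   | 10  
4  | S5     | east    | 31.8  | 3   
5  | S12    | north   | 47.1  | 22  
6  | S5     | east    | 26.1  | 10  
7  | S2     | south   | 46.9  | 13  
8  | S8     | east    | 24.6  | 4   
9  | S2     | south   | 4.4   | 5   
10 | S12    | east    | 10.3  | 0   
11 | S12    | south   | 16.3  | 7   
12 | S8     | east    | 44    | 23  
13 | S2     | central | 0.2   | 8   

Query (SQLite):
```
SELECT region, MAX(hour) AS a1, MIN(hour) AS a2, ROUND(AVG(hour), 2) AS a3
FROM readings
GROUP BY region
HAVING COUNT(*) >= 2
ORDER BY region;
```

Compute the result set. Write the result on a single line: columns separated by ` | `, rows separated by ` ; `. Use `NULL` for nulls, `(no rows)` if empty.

Group readings by region.
Per group compute: MAX(hour), MIN(hour), ROUND(AVG(hour), 2).
HAVING: drop groups with fewer than 2 rows.
  central: ids {2, 13} → MAX(hour)=8, MIN(hour)=5, ROUND(AVG(hour), 2)=6.5
  east: ids {1, 4, 6, 8, 10, 12} → MAX(hour)=23, MIN(hour)=0, ROUND(AVG(hour), 2)=10.33
  north: ids {3, 5} → MAX(hour)=22, MIN(hour)=10, ROUND(AVG(hour), 2)=16
  south: ids {7, 9, 11} → MAX(hour)=13, MIN(hour)=5, ROUND(AVG(hour), 2)=8.33

central | 8 | 5 | 6.5 ; east | 23 | 0 | 10.33 ; north | 22 | 10 | 16 ; south | 13 | 5 | 8.33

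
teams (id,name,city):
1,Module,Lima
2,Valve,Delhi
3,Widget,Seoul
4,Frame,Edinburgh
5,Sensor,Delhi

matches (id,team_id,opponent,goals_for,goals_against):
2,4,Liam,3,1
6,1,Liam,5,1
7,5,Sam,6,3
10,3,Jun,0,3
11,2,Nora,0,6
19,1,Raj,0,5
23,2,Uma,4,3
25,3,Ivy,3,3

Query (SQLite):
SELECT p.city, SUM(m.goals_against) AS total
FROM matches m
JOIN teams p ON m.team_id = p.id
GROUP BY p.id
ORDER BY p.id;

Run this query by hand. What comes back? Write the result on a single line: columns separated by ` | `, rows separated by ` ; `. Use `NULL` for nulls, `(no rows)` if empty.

Lima | 6 ; Delhi | 9 ; Seoul | 6 ; Edinburgh | 1 ; Delhi | 3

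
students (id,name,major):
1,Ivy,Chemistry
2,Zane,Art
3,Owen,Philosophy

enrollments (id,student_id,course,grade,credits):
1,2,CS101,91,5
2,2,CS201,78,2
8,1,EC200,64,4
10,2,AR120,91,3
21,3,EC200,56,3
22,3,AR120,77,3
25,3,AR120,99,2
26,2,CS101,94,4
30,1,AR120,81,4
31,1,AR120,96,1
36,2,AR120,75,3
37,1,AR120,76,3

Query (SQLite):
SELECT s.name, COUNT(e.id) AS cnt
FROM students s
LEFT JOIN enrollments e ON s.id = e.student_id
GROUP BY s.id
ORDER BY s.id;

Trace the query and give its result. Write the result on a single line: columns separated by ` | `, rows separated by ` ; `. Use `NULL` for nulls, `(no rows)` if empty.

Ivy | 4 ; Zane | 5 ; Owen | 3

LEFT JOIN keeps every students row; unmatched ones get NULL for enrollments columns.
Group by students.id and compute COUNT(e.id). COUNT(col) of an all-NULL group is 0.
  1: ids {8, 30, 31, 37} → COUNT(e.id)=4
  2: ids {1, 2, 10, 26, 36} → COUNT(e.id)=5
  3: ids {21, 22, 25} → COUNT(e.id)=3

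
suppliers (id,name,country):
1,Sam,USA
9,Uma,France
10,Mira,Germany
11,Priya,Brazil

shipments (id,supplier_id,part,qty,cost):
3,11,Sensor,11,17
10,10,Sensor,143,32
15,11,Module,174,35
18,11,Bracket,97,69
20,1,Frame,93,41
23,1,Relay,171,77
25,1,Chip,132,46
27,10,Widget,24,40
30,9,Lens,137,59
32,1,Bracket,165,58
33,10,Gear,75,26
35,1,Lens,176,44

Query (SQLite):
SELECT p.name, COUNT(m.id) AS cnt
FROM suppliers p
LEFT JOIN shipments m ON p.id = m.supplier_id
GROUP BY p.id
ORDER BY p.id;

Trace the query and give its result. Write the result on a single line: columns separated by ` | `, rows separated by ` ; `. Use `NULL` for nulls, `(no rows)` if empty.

LEFT JOIN keeps every suppliers row; unmatched ones get NULL for shipments columns.
Group by suppliers.id and compute COUNT(m.id). COUNT(col) of an all-NULL group is 0.
  1: ids {20, 23, 25, 32, 35} → COUNT(m.id)=5
  9: ids {30} → COUNT(m.id)=1
  10: ids {10, 27, 33} → COUNT(m.id)=3
  11: ids {3, 15, 18} → COUNT(m.id)=3

Sam | 5 ; Uma | 1 ; Mira | 3 ; Priya | 3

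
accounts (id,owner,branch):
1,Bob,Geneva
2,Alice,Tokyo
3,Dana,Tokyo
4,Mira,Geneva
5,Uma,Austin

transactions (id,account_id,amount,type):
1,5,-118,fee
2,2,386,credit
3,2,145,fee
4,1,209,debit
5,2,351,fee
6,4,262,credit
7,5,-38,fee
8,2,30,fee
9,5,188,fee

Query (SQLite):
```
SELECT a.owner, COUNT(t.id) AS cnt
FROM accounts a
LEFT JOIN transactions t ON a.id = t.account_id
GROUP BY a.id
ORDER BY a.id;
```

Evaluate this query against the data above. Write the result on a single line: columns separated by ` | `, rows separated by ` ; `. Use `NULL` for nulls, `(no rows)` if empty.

LEFT JOIN keeps every accounts row; unmatched ones get NULL for transactions columns.
Group by accounts.id and compute COUNT(t.id). COUNT(col) of an all-NULL group is 0.
  1: ids {4} → COUNT(t.id)=1
  2: ids {2, 3, 5, 8} → COUNT(t.id)=4
  3: ids {—} → COUNT(t.id)=0
  4: ids {6} → COUNT(t.id)=1
  5: ids {1, 7, 9} → COUNT(t.id)=3

Bob | 1 ; Alice | 4 ; Dana | 0 ; Mira | 1 ; Uma | 3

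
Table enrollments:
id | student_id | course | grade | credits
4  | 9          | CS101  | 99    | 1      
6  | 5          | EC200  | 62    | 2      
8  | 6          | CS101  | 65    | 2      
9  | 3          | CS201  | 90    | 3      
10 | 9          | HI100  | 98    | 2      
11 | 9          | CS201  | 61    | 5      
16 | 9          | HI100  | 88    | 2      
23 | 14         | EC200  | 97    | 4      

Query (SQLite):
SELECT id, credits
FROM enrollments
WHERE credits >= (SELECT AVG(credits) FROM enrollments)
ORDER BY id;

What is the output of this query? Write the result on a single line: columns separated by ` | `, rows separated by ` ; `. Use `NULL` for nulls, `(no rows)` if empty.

9 | 3 ; 11 | 5 ; 23 | 4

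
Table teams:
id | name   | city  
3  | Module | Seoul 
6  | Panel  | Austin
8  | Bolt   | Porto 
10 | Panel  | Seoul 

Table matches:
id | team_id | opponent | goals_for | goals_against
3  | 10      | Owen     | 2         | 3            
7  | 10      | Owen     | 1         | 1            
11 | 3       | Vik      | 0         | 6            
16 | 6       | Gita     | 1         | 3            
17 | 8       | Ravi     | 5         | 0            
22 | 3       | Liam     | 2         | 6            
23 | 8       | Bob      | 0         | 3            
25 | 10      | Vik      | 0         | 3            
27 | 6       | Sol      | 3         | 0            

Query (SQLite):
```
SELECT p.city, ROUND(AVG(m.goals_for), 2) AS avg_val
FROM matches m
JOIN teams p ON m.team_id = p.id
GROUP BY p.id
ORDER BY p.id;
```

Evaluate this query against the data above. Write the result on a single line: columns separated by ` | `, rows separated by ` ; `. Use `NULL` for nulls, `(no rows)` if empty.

Seoul | 1 ; Austin | 2 ; Porto | 2.5 ; Seoul | 1

Join each matches row to its teams via team_id.
Group joined rows by teams.id; compute ROUND(AVG(m.goals_for), 2) per group.
  3: ids {11, 22} → ROUND(AVG(m.goals_for), 2)=1
  6: ids {16, 27} → ROUND(AVG(m.goals_for), 2)=2
  8: ids {17, 23} → ROUND(AVG(m.goals_for), 2)=2.5
  10: ids {3, 7, 25} → ROUND(AVG(m.goals_for), 2)=1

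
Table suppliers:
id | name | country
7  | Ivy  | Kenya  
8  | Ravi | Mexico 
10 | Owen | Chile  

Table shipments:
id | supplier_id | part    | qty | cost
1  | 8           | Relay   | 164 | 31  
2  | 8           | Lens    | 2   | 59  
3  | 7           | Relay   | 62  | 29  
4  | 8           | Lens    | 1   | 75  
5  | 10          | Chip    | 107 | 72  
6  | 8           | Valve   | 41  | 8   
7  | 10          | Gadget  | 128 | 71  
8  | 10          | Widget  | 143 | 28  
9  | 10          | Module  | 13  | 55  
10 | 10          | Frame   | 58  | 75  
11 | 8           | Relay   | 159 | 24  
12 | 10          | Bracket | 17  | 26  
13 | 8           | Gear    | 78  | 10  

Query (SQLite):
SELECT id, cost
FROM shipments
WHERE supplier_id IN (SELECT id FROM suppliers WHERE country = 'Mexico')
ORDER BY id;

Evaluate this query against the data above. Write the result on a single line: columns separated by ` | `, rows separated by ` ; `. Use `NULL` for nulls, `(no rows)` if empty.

1 | 31 ; 2 | 59 ; 4 | 75 ; 6 | 8 ; 11 | 24 ; 13 | 10

Inner query: suppliers.id where country = 'Mexico'.
Outer: keep shipments rows whose supplier_id is in that set.
Inner query → {8}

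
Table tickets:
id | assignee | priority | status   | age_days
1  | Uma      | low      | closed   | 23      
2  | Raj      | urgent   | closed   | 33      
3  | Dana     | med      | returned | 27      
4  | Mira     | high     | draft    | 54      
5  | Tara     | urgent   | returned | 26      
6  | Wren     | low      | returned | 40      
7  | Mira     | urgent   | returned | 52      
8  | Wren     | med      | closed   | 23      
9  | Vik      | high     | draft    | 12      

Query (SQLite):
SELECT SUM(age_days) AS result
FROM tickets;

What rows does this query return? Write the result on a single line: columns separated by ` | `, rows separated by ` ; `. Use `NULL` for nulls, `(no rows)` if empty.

290

All age_days values: [23, 33, 27, 54, 26, 40, 52, 23, 12].
SUM of non-NULL values = 290.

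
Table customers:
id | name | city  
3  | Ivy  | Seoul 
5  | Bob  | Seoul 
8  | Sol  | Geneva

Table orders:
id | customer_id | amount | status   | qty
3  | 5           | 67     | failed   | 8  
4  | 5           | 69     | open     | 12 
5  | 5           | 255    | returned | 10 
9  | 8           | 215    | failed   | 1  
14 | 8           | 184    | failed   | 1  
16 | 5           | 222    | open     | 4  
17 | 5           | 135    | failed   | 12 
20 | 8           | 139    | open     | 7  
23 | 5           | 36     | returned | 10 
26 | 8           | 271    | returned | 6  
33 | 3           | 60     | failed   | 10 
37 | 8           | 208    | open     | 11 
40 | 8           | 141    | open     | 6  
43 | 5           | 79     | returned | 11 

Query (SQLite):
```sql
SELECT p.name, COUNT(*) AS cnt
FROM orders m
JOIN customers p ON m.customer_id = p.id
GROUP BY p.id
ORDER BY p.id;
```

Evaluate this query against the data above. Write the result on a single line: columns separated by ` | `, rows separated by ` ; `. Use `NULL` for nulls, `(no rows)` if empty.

Join each orders row to its customers via customer_id.
Group joined rows by customers.id; compute COUNT(*) per group.
  3: ids {33} → COUNT(*)=1
  5: ids {3, 4, 5, 16, 17, 23, 43} → COUNT(*)=7
  8: ids {9, 14, 20, 26, 37, 40} → COUNT(*)=6

Ivy | 1 ; Bob | 7 ; Sol | 6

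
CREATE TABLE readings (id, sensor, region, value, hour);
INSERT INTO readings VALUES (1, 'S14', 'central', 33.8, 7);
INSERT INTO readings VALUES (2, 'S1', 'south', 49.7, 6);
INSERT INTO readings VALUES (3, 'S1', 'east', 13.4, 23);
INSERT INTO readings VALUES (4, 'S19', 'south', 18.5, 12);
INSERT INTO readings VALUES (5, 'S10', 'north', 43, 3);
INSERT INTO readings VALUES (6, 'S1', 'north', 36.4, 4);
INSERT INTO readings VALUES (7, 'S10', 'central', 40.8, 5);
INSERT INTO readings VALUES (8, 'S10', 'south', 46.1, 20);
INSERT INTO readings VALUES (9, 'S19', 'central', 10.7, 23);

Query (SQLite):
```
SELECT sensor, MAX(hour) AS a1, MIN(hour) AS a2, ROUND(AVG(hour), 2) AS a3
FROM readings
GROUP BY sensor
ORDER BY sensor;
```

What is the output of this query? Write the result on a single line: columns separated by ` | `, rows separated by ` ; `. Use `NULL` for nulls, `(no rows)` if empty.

Group readings by sensor.
Per group compute: MAX(hour), MIN(hour), ROUND(AVG(hour), 2).
  S1: ids {2, 3, 6} → MAX(hour)=23, MIN(hour)=4, ROUND(AVG(hour), 2)=11
  S10: ids {5, 7, 8} → MAX(hour)=20, MIN(hour)=3, ROUND(AVG(hour), 2)=9.33
  S14: ids {1} → MAX(hour)=7, MIN(hour)=7, ROUND(AVG(hour), 2)=7
  S19: ids {4, 9} → MAX(hour)=23, MIN(hour)=12, ROUND(AVG(hour), 2)=17.5

S1 | 23 | 4 | 11 ; S10 | 20 | 3 | 9.33 ; S14 | 7 | 7 | 7 ; S19 | 23 | 12 | 17.5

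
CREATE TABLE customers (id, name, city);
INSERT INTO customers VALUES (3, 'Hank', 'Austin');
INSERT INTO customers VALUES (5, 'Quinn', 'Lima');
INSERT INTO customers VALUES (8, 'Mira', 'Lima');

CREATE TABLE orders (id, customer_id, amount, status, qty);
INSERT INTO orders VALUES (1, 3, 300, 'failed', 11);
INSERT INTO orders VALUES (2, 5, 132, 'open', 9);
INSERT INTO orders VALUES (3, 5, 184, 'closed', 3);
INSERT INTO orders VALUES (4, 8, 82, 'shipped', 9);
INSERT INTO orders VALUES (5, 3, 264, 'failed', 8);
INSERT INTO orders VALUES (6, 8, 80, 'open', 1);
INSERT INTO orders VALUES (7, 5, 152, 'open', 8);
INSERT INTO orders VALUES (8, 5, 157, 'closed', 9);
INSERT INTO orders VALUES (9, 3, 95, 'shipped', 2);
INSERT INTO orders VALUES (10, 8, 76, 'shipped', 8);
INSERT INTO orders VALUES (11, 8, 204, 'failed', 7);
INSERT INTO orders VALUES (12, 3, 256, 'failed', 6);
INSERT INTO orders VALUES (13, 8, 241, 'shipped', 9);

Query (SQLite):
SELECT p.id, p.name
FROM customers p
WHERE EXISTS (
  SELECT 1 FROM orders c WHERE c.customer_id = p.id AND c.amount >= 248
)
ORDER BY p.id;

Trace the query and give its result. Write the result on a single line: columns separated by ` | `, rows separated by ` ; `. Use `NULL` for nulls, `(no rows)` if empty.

3 | Hank

For each customers row, check whether any orders with matching customer_id has amount >= 248.
Keep rows where that is true.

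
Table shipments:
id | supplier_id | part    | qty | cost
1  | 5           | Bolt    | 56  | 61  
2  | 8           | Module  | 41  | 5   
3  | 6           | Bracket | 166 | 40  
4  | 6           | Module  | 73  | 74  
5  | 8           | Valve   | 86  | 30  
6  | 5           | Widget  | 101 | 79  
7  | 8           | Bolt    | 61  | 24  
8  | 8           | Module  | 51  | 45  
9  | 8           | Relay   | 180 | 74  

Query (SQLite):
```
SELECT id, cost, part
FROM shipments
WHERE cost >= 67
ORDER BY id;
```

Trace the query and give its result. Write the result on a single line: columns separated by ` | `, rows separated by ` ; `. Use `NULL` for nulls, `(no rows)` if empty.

cost >= 67: ids {4, 6, 9}

4 | 74 | Module ; 6 | 79 | Widget ; 9 | 74 | Relay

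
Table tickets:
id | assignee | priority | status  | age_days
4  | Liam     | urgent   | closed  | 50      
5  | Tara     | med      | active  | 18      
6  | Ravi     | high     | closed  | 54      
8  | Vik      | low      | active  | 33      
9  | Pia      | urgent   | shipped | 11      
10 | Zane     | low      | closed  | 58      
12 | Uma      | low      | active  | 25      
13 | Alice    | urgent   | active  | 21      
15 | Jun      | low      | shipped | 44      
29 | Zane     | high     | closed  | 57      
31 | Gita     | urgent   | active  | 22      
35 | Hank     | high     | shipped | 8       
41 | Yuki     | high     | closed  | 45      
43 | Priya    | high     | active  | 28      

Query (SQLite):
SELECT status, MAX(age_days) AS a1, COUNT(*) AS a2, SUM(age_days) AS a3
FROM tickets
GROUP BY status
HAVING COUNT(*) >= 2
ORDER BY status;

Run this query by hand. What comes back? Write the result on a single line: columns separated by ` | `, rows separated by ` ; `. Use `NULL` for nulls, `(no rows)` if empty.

Group tickets by status.
Per group compute: MAX(age_days), COUNT(*), SUM(age_days).
HAVING: drop groups with fewer than 2 rows.
  active: ids {5, 8, 12, 13, 31, 43} → MAX(age_days)=33, COUNT(*)=6, SUM(age_days)=147
  closed: ids {4, 6, 10, 29, 41} → MAX(age_days)=58, COUNT(*)=5, SUM(age_days)=264
  shipped: ids {9, 15, 35} → MAX(age_days)=44, COUNT(*)=3, SUM(age_days)=63

active | 33 | 6 | 147 ; closed | 58 | 5 | 264 ; shipped | 44 | 3 | 63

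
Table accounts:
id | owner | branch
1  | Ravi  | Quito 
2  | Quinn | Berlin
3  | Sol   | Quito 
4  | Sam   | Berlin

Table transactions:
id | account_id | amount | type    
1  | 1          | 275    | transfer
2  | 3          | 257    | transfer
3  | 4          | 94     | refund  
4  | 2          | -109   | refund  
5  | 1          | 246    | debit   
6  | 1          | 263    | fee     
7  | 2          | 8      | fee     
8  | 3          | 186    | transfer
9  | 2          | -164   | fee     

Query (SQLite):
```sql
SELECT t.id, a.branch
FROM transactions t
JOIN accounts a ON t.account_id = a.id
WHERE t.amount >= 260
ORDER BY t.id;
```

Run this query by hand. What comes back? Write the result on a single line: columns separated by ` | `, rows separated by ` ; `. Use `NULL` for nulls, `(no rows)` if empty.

1 | Quito ; 6 | Quito

Each transactions row matches the accounts row where account_id = accounts.id.
Then keep rows with t.amount >= 260.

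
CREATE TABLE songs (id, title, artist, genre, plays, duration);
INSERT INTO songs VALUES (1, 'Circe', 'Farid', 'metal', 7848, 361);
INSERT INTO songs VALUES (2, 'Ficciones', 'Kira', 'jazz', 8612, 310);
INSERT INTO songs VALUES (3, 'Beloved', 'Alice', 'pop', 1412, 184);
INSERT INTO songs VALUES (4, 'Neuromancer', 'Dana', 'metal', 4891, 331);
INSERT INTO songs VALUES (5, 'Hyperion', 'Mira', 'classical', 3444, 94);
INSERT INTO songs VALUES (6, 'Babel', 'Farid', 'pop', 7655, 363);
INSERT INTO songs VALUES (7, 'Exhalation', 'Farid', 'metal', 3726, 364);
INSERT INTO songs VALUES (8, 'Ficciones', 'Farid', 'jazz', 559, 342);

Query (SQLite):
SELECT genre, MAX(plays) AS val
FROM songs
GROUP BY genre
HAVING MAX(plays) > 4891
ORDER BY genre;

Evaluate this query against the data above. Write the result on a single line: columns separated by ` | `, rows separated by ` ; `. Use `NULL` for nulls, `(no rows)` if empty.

Partition songs by genre; compute MAX(plays) within each group.
HAVING: keep groups where MAX(plays) > 4891.
  classical: ids {5} → MAX(plays)=3444
  jazz: ids {2, 8} → MAX(plays)=8612
  metal: ids {1, 4, 7} → MAX(plays)=7848
  pop: ids {3, 6} → MAX(plays)=7655

jazz | 8612 ; metal | 7848 ; pop | 7655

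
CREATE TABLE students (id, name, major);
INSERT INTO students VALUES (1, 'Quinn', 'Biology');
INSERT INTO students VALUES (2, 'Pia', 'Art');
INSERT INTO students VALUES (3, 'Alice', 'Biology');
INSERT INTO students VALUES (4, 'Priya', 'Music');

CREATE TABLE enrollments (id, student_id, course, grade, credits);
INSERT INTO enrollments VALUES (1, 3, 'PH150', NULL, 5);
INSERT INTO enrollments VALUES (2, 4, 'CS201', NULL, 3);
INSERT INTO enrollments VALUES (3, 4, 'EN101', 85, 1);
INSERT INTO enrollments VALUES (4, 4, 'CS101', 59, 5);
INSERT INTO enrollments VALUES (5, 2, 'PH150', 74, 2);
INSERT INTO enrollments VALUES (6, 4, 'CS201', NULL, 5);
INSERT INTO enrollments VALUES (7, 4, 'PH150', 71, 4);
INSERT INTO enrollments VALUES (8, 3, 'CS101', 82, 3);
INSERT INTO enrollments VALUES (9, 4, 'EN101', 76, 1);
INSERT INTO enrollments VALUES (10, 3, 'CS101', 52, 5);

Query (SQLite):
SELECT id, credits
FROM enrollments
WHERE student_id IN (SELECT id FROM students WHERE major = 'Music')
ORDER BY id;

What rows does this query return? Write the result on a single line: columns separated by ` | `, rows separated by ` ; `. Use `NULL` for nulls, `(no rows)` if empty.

2 | 3 ; 3 | 1 ; 4 | 5 ; 6 | 5 ; 7 | 4 ; 9 | 1

Inner query: students.id where major = 'Music'.
Outer: keep enrollments rows whose student_id is in that set.
Inner query → {4}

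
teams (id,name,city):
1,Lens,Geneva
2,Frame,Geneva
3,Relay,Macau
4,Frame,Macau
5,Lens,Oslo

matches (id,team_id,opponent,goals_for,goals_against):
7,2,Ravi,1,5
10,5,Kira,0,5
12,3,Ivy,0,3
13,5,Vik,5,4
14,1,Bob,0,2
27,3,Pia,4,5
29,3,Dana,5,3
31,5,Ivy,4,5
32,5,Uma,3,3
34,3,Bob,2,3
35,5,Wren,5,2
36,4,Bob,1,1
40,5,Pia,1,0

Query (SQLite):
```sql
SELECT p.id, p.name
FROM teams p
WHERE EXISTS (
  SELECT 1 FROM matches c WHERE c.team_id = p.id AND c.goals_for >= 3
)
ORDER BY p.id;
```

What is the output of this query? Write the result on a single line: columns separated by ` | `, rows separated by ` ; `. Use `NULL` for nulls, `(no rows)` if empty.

For each teams row, check whether any matches with matching team_id has goals_for >= 3.
Keep rows where that is true.

3 | Relay ; 5 | Lens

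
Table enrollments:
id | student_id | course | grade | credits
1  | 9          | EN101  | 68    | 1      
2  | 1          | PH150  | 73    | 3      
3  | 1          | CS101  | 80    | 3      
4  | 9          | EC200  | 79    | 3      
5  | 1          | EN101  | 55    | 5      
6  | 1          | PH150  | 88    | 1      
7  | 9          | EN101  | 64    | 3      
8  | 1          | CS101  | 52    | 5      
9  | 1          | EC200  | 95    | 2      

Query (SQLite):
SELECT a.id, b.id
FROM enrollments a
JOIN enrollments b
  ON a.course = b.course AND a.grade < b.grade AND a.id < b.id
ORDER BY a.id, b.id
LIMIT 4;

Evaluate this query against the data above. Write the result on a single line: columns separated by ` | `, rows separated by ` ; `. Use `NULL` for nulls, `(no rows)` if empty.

Pairs (a,b) with same course, a.grade < b.grade, a.id < b.id.
course groups: CS101:{3,8} EC200:{4,9} EN101:{1,5,7} PH150:{2,6}
Ordered by (a.id, b.id); first 4.

2 | 6 ; 4 | 9 ; 5 | 7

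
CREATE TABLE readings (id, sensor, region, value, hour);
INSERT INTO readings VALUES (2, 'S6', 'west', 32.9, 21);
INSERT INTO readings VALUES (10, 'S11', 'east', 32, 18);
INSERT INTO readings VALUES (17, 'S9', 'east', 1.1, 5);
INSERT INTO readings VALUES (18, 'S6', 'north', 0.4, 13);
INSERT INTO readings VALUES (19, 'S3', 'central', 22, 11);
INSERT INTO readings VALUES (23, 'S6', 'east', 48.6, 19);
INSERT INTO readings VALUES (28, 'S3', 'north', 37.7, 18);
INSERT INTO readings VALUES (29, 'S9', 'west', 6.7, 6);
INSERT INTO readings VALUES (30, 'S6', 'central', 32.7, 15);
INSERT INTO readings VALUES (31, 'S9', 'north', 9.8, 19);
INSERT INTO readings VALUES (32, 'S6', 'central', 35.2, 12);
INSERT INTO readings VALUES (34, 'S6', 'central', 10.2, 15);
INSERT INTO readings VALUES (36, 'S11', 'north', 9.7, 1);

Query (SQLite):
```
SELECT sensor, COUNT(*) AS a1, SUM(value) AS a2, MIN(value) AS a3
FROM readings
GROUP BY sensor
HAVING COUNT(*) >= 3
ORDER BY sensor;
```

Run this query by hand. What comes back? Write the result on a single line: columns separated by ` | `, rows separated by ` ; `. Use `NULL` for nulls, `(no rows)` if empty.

S6 | 6 | 160 | 0.4 ; S9 | 3 | 17.6 | 1.1

Group readings by sensor.
Per group compute: COUNT(*), SUM(value), MIN(value).
HAVING: drop groups with fewer than 3 rows.
  S11: ids {10, 36} → COUNT(*)=2, SUM(value)=41.7, MIN(value)=9.7
  S3: ids {19, 28} → COUNT(*)=2, SUM(value)=59.7, MIN(value)=22
  S6: ids {2, 18, 23, 30, 32, 34} → COUNT(*)=6, SUM(value)=160, MIN(value)=0.4
  S9: ids {17, 29, 31} → COUNT(*)=3, SUM(value)=17.6, MIN(value)=1.1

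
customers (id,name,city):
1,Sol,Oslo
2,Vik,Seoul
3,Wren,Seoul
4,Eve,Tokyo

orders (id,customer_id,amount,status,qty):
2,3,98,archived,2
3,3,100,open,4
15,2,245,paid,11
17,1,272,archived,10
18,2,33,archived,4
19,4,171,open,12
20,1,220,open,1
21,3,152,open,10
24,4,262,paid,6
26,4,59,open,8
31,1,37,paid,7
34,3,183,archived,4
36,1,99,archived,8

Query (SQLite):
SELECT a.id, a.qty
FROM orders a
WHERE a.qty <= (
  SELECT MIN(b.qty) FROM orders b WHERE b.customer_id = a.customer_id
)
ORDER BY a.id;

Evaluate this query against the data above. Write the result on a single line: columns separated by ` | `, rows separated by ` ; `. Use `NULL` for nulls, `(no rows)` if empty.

For each orders row a, compute MIN(qty) over rows sharing a.customer_id.
Keep row a if a.qty <= that per-group MIN.
  customer_id=1: MIN(qty) = 1
  customer_id=2: MIN(qty) = 4
  customer_id=3: MIN(qty) = 2
  customer_id=4: MIN(qty) = 6

2 | 2 ; 18 | 4 ; 20 | 1 ; 24 | 6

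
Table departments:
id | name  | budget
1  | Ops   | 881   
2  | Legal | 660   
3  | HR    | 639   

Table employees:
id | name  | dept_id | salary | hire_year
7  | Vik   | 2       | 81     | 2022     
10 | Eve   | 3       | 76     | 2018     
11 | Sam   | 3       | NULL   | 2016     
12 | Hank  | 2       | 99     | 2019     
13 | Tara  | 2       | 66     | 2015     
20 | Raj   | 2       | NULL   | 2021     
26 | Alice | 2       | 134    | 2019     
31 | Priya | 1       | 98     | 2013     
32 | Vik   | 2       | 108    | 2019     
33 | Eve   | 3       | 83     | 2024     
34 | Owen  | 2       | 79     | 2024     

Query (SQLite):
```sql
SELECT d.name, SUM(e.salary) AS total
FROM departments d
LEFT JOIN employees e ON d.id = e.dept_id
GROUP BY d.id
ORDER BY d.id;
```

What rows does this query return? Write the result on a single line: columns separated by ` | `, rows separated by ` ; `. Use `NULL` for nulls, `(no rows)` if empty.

LEFT JOIN keeps every departments row; unmatched ones get NULL for employees columns.
Group by departments.id and compute SUM(e.salary). SUM over an all-NULL group is NULL.
  1: ids {31} → SUM(e.salary)=98
  2: ids {7, 12, 13, 20, 26, 32, 34} → SUM(e.salary)=567
  3: ids {10, 11, 33} → SUM(e.salary)=159

Ops | 98 ; Legal | 567 ; HR | 159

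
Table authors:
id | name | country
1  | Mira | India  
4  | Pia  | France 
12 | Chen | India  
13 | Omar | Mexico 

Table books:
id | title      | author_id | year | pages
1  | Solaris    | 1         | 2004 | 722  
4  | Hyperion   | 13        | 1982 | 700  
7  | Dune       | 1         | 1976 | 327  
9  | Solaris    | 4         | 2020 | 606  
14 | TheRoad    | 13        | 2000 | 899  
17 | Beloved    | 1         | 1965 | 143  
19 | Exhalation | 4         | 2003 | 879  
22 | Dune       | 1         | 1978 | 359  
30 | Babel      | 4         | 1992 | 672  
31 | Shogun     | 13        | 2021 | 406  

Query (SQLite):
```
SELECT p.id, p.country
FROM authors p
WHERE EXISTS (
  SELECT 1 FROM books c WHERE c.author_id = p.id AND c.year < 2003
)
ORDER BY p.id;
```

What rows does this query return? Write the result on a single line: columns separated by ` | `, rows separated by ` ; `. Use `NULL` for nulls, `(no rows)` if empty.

For each authors row, check whether any books with matching author_id has year < 2003.
Keep rows where that is true.

1 | India ; 4 | France ; 13 | Mexico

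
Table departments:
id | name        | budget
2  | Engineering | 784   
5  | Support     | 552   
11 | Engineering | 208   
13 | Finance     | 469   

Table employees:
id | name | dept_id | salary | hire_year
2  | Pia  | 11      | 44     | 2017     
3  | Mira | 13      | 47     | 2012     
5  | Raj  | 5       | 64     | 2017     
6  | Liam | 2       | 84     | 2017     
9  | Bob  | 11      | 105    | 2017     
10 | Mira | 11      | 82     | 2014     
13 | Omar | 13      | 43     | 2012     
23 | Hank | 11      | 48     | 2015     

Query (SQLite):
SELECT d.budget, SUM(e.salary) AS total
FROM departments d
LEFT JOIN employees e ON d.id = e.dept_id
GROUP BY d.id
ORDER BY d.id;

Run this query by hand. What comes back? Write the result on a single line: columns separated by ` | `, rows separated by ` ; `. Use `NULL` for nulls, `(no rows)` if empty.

784 | 84 ; 552 | 64 ; 208 | 279 ; 469 | 90

LEFT JOIN keeps every departments row; unmatched ones get NULL for employees columns.
Group by departments.id and compute SUM(e.salary). SUM over an all-NULL group is NULL.
  2: ids {6} → SUM(e.salary)=84
  5: ids {5} → SUM(e.salary)=64
  11: ids {2, 9, 10, 23} → SUM(e.salary)=279
  13: ids {3, 13} → SUM(e.salary)=90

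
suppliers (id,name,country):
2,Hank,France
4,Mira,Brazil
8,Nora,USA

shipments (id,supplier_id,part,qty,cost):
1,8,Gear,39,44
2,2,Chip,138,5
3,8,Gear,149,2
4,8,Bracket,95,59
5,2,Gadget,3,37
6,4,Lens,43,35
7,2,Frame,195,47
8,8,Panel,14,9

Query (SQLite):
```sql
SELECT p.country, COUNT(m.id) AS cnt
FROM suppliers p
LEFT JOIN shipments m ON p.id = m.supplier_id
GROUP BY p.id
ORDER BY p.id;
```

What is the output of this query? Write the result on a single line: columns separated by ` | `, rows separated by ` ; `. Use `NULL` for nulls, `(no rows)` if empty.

France | 3 ; Brazil | 1 ; USA | 4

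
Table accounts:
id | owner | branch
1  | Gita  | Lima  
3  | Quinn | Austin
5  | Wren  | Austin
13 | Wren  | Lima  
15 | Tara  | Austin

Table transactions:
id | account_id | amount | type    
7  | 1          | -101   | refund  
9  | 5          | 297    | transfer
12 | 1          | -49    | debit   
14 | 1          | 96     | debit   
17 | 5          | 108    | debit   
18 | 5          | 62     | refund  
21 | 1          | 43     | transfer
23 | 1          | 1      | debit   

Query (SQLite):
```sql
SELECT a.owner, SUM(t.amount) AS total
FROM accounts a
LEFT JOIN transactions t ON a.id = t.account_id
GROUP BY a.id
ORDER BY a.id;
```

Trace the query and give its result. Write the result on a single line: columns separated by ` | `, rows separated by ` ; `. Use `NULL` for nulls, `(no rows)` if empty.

Gita | -10 ; Quinn | NULL ; Wren | 467 ; Wren | NULL ; Tara | NULL

LEFT JOIN keeps every accounts row; unmatched ones get NULL for transactions columns.
Group by accounts.id and compute SUM(t.amount). SUM over an all-NULL group is NULL.
  1: ids {7, 12, 14, 21, 23} → SUM(t.amount)=-10
  3: ids {—} → SUM(t.amount)=NULL
  5: ids {9, 17, 18} → SUM(t.amount)=467
  13: ids {—} → SUM(t.amount)=NULL
  15: ids {—} → SUM(t.amount)=NULL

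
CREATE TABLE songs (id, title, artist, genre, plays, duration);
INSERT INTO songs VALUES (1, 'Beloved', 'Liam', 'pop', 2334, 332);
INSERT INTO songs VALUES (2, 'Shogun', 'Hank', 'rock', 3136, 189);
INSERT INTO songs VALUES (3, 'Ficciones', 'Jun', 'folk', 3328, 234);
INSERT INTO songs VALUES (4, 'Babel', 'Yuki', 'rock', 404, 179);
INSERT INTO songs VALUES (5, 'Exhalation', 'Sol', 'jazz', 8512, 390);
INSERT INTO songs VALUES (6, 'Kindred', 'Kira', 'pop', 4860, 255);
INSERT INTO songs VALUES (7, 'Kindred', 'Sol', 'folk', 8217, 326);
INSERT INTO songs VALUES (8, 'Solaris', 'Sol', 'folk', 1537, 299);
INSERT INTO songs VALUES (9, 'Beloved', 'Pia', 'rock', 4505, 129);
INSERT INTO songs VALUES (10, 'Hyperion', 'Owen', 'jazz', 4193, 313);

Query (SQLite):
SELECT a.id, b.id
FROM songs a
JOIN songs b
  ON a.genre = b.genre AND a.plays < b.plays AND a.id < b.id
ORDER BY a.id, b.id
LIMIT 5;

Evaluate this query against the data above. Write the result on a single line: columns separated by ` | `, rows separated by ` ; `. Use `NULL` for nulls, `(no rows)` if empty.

1 | 6 ; 2 | 9 ; 3 | 7 ; 4 | 9

Pairs (a,b) with same genre, a.plays < b.plays, a.id < b.id.
genre groups: folk:{3,7,8} jazz:{5,10} pop:{1,6} rock:{2,4,9}
Ordered by (a.id, b.id); first 5.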